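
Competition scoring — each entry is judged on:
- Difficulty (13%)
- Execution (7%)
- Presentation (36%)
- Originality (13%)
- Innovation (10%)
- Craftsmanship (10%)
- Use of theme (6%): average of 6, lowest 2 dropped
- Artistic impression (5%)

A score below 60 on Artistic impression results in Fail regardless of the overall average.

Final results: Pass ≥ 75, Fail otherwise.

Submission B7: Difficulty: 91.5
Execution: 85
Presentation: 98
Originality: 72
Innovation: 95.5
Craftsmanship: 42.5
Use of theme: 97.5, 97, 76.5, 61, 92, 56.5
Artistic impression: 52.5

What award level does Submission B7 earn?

Use of theme: drop 56.5, 61 → average of remaining 4 = 363/4 = 90.75
Artistic impression score 52.5 < 60: minimum not met.
Weighted total:
  Difficulty 91.5 × 0.13 = 11.895
  Execution 85 × 0.07 = 5.95
  Presentation 98 × 0.36 = 35.28
  Originality 72 × 0.13 = 9.36
  Innovation 95.5 × 0.1 = 9.55
  Craftsmanship 42.5 × 0.1 = 4.25
  Use of theme 90.75 × 0.06 = 5.445
  Artistic impression 52.5 × 0.05 = 2.625
Sum = 84.355
Because the Artistic impression minimum was not met, the result is Fail.

Fail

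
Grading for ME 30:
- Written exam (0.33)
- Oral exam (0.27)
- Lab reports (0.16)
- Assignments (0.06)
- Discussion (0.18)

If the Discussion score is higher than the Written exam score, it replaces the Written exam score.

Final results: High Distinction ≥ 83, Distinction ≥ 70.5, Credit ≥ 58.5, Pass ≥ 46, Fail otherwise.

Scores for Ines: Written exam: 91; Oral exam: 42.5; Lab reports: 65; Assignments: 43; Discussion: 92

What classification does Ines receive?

Discussion (92) > Written exam (91), so Written exam counts as 92.
Weighted total:
  Written exam 92 × 0.33 = 30.36
  Oral exam 42.5 × 0.27 = 11.475
  Lab reports 65 × 0.16 = 10.4
  Assignments 43 × 0.06 = 2.58
  Discussion 92 × 0.18 = 16.56
Sum = 71.375
71.375 is ≥ 70.5 and < 83 → Distinction

Distinction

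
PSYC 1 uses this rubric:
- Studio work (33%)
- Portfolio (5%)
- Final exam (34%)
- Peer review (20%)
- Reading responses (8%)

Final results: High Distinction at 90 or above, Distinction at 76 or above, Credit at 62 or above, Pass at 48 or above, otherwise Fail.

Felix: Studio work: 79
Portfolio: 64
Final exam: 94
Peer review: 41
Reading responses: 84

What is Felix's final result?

Weighted total:
  Studio work 79 × 0.33 = 26.07
  Portfolio 64 × 0.05 = 3.2
  Final exam 94 × 0.34 = 31.96
  Peer review 41 × 0.2 = 8.2
  Reading responses 84 × 0.08 = 6.72
Sum = 76.15
76.15 is ≥ 76 and < 90 → Distinction

Distinction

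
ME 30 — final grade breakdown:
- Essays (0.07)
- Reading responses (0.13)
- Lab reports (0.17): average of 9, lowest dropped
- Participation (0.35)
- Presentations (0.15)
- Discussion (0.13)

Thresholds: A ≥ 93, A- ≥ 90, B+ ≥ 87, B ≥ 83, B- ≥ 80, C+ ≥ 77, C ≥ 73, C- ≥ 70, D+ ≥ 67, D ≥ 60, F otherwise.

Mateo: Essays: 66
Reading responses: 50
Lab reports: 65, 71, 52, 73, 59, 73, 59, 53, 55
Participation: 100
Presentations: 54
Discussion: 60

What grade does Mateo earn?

Lab reports: drop 52 → average of remaining 8 = 508/8 = 63.5
Weighted total:
  Essays 66 × 0.07 = 4.62
  Reading responses 50 × 0.13 = 6.5
  Lab reports 63.5 × 0.17 = 10.795
  Participation 100 × 0.35 = 35
  Presentations 54 × 0.15 = 8.1
  Discussion 60 × 0.13 = 7.8
Sum = 72.815
72.815 is ≥ 70 and < 73 → C-

C-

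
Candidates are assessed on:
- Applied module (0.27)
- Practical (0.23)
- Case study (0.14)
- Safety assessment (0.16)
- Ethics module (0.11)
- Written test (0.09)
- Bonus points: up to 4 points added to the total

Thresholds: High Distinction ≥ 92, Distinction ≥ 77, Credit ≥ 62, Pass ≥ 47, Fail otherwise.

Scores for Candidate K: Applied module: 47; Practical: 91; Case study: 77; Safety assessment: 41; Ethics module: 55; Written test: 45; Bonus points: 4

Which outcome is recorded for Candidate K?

Weighted total:
  Applied module 47 × 0.27 = 12.69
  Practical 91 × 0.23 = 20.93
  Case study 77 × 0.14 = 10.78
  Safety assessment 41 × 0.16 = 6.56
  Ethics module 55 × 0.11 = 6.05
  Written test 45 × 0.09 = 4.05
Sum = 61.06
Bonus points: 61.06 + 4 = 65.06
65.06 is ≥ 62 and < 77 → Credit

Credit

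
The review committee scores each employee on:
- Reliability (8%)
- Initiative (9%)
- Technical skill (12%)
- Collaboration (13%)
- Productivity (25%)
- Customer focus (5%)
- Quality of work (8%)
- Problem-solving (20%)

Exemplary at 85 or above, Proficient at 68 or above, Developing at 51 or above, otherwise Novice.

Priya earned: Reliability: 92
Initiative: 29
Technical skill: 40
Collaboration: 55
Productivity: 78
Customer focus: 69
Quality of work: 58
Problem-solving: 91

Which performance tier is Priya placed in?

Developing

Weighted total:
  Reliability 92 × 0.08 = 7.36
  Initiative 29 × 0.09 = 2.61
  Technical skill 40 × 0.12 = 4.8
  Collaboration 55 × 0.13 = 7.15
  Productivity 78 × 0.25 = 19.5
  Customer focus 69 × 0.05 = 3.45
  Quality of work 58 × 0.08 = 4.64
  Problem-solving 91 × 0.2 = 18.2
Sum = 67.71
67.71 is ≥ 51 and < 68 → Developing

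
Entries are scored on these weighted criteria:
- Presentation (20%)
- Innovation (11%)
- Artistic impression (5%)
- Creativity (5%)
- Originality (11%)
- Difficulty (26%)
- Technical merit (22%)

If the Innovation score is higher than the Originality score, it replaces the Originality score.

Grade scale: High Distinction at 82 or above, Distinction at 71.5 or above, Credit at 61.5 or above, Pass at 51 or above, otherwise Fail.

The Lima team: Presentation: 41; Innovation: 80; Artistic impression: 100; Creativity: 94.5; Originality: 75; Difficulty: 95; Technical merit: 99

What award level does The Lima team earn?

Innovation (80) > Originality (75), so Originality counts as 80.
Weighted total:
  Presentation 41 × 0.2 = 8.2
  Innovation 80 × 0.11 = 8.8
  Artistic impression 100 × 0.05 = 5
  Creativity 94.5 × 0.05 = 4.725
  Originality 80 × 0.11 = 8.8
  Difficulty 95 × 0.26 = 24.7
  Technical merit 99 × 0.22 = 21.78
Sum = 82.005
82.005 ≥ 82 → High Distinction

High Distinction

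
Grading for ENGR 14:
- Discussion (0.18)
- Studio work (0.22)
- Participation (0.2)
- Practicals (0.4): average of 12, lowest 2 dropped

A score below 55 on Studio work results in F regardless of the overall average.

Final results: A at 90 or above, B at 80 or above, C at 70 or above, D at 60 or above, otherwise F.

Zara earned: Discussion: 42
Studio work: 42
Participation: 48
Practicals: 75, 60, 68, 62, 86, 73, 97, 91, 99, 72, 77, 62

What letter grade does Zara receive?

Practicals: drop 60, 62 → average of remaining 10 = 800/10 = 80
Studio work score 42 < 55: minimum not met.
Weighted total:
  Discussion 42 × 0.18 = 7.56
  Studio work 42 × 0.22 = 9.24
  Participation 48 × 0.2 = 9.6
  Practicals 80 × 0.4 = 32
Sum = 58.4
Because the Studio work minimum was not met, the result is F.

F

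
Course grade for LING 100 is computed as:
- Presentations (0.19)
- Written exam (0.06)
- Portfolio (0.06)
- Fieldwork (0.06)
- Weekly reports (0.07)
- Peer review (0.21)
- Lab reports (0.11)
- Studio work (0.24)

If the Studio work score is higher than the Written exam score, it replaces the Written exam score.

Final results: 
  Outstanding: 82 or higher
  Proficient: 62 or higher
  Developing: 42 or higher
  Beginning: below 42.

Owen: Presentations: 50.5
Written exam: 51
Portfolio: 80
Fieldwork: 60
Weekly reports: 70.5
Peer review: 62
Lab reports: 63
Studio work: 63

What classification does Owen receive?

Developing

Studio work (63) > Written exam (51), so Written exam counts as 63.
Weighted total:
  Presentations 50.5 × 0.19 = 9.595
  Written exam 63 × 0.06 = 3.78
  Portfolio 80 × 0.06 = 4.8
  Fieldwork 60 × 0.06 = 3.6
  Weekly reports 70.5 × 0.07 = 4.935
  Peer review 62 × 0.21 = 13.02
  Lab reports 63 × 0.11 = 6.93
  Studio work 63 × 0.24 = 15.12
Sum = 61.78
61.78 is ≥ 42 and < 62 → Developing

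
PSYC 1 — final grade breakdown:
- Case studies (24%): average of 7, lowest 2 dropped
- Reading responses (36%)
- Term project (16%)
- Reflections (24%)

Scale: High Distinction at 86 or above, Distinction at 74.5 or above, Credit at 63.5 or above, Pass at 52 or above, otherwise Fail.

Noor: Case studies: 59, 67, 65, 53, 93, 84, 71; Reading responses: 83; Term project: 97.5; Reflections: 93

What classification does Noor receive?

Case studies: drop 53, 59 → average of remaining 5 = 380/5 = 76
Weighted total:
  Case studies 76 × 0.24 = 18.24
  Reading responses 83 × 0.36 = 29.88
  Term project 97.5 × 0.16 = 15.6
  Reflections 93 × 0.24 = 22.32
Sum = 86.04
86.04 ≥ 86 → High Distinction

High Distinction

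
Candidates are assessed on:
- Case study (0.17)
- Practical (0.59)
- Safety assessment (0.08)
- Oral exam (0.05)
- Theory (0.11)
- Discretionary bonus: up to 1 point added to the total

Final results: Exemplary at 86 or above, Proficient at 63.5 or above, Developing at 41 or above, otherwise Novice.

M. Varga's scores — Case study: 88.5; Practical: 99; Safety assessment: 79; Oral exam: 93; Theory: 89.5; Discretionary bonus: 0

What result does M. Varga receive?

Exemplary

Weighted total:
  Case study 88.5 × 0.17 = 15.045
  Practical 99 × 0.59 = 58.41
  Safety assessment 79 × 0.08 = 6.32
  Oral exam 93 × 0.05 = 4.65
  Theory 89.5 × 0.11 = 9.845
Sum = 94.27
Discretionary bonus: 94.27 + 0 = 94.27
94.27 ≥ 86 → Exemplary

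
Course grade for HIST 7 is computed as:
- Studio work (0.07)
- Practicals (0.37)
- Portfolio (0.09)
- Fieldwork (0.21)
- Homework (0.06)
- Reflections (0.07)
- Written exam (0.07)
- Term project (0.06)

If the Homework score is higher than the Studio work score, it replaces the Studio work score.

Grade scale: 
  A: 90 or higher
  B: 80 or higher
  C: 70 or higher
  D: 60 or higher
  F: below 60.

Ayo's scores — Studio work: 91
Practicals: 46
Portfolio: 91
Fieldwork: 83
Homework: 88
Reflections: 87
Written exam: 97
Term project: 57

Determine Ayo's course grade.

C

Homework (88) ≤ Studio work (91), so Studio work stays at 91.
Weighted total:
  Studio work 91 × 0.07 = 6.37
  Practicals 46 × 0.37 = 17.02
  Portfolio 91 × 0.09 = 8.19
  Fieldwork 83 × 0.21 = 17.43
  Homework 88 × 0.06 = 5.28
  Reflections 87 × 0.07 = 6.09
  Written exam 97 × 0.07 = 6.79
  Term project 57 × 0.06 = 3.42
Sum = 70.59
70.59 is ≥ 70 and < 80 → C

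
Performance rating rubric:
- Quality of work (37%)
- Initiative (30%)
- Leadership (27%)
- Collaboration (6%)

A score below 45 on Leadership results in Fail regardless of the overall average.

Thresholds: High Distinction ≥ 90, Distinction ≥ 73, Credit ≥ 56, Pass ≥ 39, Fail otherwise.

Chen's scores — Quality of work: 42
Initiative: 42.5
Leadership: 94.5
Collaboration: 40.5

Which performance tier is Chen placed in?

Leadership score 94.5 ≥ 45: minimum met.
Weighted total:
  Quality of work 42 × 0.37 = 15.54
  Initiative 42.5 × 0.3 = 12.75
  Leadership 94.5 × 0.27 = 25.515
  Collaboration 40.5 × 0.06 = 2.43
Sum = 56.235
56.235 is ≥ 56 and < 73 → Credit

Credit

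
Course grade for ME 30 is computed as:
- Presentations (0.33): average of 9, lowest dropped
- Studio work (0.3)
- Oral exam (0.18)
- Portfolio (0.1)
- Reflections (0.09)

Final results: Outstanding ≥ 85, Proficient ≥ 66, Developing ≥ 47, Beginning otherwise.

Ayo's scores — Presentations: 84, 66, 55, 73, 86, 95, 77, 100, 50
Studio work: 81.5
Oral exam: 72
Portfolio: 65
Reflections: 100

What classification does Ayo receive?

Proficient

Presentations: drop 50 → average of remaining 8 = 636/8 = 79.5
Weighted total:
  Presentations 79.5 × 0.33 = 26.235
  Studio work 81.5 × 0.3 = 24.45
  Oral exam 72 × 0.18 = 12.96
  Portfolio 65 × 0.1 = 6.5
  Reflections 100 × 0.09 = 9
Sum = 79.145
79.145 is ≥ 66 and < 85 → Proficient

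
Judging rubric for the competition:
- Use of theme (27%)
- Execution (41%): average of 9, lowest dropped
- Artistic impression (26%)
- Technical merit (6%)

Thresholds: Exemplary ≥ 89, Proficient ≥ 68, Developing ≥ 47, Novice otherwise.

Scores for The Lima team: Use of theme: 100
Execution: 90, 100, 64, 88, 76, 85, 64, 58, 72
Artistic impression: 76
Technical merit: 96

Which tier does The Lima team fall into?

Proficient

Execution: drop 58 → average of remaining 8 = 639/8 = 79.875
Weighted total:
  Use of theme 100 × 0.27 = 27
  Execution 79.875 × 0.41 = 32.74875
  Artistic impression 76 × 0.26 = 19.76
  Technical merit 96 × 0.06 = 5.76
Sum = 85.26875
85.26875 is ≥ 68 and < 89 → Proficient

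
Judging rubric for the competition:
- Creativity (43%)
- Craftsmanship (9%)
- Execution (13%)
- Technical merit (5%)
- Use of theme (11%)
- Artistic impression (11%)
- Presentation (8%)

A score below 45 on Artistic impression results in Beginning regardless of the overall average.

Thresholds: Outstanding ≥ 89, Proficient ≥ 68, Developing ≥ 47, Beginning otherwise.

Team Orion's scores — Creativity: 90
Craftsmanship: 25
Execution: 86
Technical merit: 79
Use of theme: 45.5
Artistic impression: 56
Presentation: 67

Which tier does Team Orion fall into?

Artistic impression score 56 ≥ 45: minimum met.
Weighted total:
  Creativity 90 × 0.43 = 38.7
  Craftsmanship 25 × 0.09 = 2.25
  Execution 86 × 0.13 = 11.18
  Technical merit 79 × 0.05 = 3.95
  Use of theme 45.5 × 0.11 = 5.005
  Artistic impression 56 × 0.11 = 6.16
  Presentation 67 × 0.08 = 5.36
Sum = 72.605
72.605 is ≥ 68 and < 89 → Proficient

Proficient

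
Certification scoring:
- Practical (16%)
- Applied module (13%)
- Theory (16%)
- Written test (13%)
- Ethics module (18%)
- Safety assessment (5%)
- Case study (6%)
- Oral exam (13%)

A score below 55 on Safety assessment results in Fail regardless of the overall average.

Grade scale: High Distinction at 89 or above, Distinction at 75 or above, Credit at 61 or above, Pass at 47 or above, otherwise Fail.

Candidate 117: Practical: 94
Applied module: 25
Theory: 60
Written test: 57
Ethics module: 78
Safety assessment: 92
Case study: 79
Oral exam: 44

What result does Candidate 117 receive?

Safety assessment score 92 ≥ 55: minimum met.
Weighted total:
  Practical 94 × 0.16 = 15.04
  Applied module 25 × 0.13 = 3.25
  Theory 60 × 0.16 = 9.6
  Written test 57 × 0.13 = 7.41
  Ethics module 78 × 0.18 = 14.04
  Safety assessment 92 × 0.05 = 4.6
  Case study 79 × 0.06 = 4.74
  Oral exam 44 × 0.13 = 5.72
Sum = 64.4
64.4 is ≥ 61 and < 75 → Credit

Credit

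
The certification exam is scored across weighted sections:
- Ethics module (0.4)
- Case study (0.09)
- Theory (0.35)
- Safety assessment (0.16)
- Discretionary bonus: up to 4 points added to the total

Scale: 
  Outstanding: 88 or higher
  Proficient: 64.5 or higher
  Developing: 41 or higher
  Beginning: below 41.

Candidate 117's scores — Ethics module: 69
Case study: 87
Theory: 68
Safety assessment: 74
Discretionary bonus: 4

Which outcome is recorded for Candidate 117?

Weighted total:
  Ethics module 69 × 0.4 = 27.6
  Case study 87 × 0.09 = 7.83
  Theory 68 × 0.35 = 23.8
  Safety assessment 74 × 0.16 = 11.84
Sum = 71.07
Discretionary bonus: 71.07 + 4 = 75.07
75.07 is ≥ 64.5 and < 88 → Proficient

Proficient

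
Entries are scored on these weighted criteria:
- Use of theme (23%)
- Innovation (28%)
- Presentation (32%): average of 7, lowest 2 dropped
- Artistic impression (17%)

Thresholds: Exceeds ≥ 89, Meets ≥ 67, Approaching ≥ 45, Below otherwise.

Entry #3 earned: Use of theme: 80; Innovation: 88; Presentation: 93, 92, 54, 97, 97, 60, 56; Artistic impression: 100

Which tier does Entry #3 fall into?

Presentation: drop 54, 56 → average of remaining 5 = 439/5 = 87.8
Weighted total:
  Use of theme 80 × 0.23 = 18.4
  Innovation 88 × 0.28 = 24.64
  Presentation 87.8 × 0.32 = 28.096
  Artistic impression 100 × 0.17 = 17
Sum = 88.136
88.136 is ≥ 67 and < 89 → Meets

Meets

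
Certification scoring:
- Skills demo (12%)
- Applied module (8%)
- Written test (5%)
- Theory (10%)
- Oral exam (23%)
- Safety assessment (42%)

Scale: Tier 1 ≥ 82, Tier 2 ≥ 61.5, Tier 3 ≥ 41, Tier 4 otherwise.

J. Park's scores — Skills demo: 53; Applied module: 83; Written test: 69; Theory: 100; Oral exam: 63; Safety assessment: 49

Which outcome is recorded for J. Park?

Tier 2

Weighted total:
  Skills demo 53 × 0.12 = 6.36
  Applied module 83 × 0.08 = 6.64
  Written test 69 × 0.05 = 3.45
  Theory 100 × 0.1 = 10
  Oral exam 63 × 0.23 = 14.49
  Safety assessment 49 × 0.42 = 20.58
Sum = 61.52
61.52 is ≥ 61.5 and < 82 → Tier 2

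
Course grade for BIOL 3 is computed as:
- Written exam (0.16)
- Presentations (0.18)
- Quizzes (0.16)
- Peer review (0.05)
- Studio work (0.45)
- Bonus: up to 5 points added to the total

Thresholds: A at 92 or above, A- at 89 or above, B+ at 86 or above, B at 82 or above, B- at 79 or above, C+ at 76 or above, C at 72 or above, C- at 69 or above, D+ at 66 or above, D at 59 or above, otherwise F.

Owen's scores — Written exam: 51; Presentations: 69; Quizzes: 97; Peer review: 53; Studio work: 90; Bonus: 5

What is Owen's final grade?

Weighted total:
  Written exam 51 × 0.16 = 8.16
  Presentations 69 × 0.18 = 12.42
  Quizzes 97 × 0.16 = 15.52
  Peer review 53 × 0.05 = 2.65
  Studio work 90 × 0.45 = 40.5
Sum = 79.25
Bonus: 79.25 + 5 = 84.25
84.25 is ≥ 82 and < 86 → B

B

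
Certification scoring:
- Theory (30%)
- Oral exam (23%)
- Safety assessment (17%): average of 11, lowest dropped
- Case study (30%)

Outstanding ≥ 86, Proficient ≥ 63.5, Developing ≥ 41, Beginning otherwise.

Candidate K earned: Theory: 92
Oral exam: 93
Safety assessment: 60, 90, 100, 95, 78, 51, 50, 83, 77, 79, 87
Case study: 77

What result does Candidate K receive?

Safety assessment: drop 50 → average of remaining 10 = 800/10 = 80
Weighted total:
  Theory 92 × 0.3 = 27.6
  Oral exam 93 × 0.23 = 21.39
  Safety assessment 80 × 0.17 = 13.6
  Case study 77 × 0.3 = 23.1
Sum = 85.69
85.69 is ≥ 63.5 and < 86 → Proficient

Proficient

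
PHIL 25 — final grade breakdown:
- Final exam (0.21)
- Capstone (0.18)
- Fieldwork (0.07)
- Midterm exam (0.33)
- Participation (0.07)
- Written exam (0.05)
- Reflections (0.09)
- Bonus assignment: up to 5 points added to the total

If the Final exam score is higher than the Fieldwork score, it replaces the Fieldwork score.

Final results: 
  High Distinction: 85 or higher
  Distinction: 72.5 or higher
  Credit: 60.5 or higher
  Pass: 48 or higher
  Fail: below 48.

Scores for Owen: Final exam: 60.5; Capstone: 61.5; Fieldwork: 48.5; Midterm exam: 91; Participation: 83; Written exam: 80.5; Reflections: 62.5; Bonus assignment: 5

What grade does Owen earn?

Distinction

Final exam (60.5) > Fieldwork (48.5), so Fieldwork counts as 60.5.
Weighted total:
  Final exam 60.5 × 0.21 = 12.705
  Capstone 61.5 × 0.18 = 11.07
  Fieldwork 60.5 × 0.07 = 4.235
  Midterm exam 91 × 0.33 = 30.03
  Participation 83 × 0.07 = 5.81
  Written exam 80.5 × 0.05 = 4.025
  Reflections 62.5 × 0.09 = 5.625
Sum = 73.5
Bonus assignment: 73.5 + 5 = 78.5
78.5 is ≥ 72.5 and < 85 → Distinction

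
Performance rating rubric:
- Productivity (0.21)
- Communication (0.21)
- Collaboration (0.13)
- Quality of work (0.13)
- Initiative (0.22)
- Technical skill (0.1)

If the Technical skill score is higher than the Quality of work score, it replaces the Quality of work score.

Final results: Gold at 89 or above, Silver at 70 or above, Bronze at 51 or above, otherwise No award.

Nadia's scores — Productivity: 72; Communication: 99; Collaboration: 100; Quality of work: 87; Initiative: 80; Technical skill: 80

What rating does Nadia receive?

Technical skill (80) ≤ Quality of work (87), so Quality of work stays at 87.
Weighted total:
  Productivity 72 × 0.21 = 15.12
  Communication 99 × 0.21 = 20.79
  Collaboration 100 × 0.13 = 13
  Quality of work 87 × 0.13 = 11.31
  Initiative 80 × 0.22 = 17.6
  Technical skill 80 × 0.1 = 8
Sum = 85.82
85.82 is ≥ 70 and < 89 → Silver

Silver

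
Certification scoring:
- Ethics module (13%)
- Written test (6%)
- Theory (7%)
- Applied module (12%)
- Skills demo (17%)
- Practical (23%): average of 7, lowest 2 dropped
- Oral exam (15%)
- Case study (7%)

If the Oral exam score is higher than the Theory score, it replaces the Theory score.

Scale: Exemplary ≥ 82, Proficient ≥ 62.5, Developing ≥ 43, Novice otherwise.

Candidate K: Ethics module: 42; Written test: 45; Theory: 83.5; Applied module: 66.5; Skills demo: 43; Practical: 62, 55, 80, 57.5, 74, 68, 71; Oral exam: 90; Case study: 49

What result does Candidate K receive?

Proficient

Practical: drop 55, 57.5 → average of remaining 5 = 355/5 = 71
Oral exam (90) > Theory (83.5), so Theory counts as 90.
Weighted total:
  Ethics module 42 × 0.13 = 5.46
  Written test 45 × 0.06 = 2.7
  Theory 90 × 0.07 = 6.3
  Applied module 66.5 × 0.12 = 7.98
  Skills demo 43 × 0.17 = 7.31
  Practical 71 × 0.23 = 16.33
  Oral exam 90 × 0.15 = 13.5
  Case study 49 × 0.07 = 3.43
Sum = 63.01
63.01 is ≥ 62.5 and < 82 → Proficient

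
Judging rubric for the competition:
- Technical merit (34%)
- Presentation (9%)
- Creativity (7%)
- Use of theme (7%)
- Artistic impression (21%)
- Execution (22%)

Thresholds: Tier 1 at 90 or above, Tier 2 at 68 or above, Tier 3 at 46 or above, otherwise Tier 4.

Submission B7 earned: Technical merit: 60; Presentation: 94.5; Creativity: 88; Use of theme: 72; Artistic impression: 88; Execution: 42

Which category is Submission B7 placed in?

Tier 3

Weighted total:
  Technical merit 60 × 0.34 = 20.4
  Presentation 94.5 × 0.09 = 8.505
  Creativity 88 × 0.07 = 6.16
  Use of theme 72 × 0.07 = 5.04
  Artistic impression 88 × 0.21 = 18.48
  Execution 42 × 0.22 = 9.24
Sum = 67.825
67.825 is ≥ 46 and < 68 → Tier 3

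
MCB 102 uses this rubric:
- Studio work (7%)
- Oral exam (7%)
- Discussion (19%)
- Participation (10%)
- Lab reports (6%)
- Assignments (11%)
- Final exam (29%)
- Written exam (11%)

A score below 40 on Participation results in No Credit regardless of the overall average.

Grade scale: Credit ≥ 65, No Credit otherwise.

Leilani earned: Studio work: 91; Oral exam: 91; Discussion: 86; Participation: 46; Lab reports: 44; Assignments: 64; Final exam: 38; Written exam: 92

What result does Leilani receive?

Participation score 46 ≥ 40: minimum met.
Weighted total:
  Studio work 91 × 0.07 = 6.37
  Oral exam 91 × 0.07 = 6.37
  Discussion 86 × 0.19 = 16.34
  Participation 46 × 0.1 = 4.6
  Lab reports 44 × 0.06 = 2.64
  Assignments 64 × 0.11 = 7.04
  Final exam 38 × 0.29 = 11.02
  Written exam 92 × 0.11 = 10.12
Sum = 64.5
64.5 < 65 → No Credit

No Credit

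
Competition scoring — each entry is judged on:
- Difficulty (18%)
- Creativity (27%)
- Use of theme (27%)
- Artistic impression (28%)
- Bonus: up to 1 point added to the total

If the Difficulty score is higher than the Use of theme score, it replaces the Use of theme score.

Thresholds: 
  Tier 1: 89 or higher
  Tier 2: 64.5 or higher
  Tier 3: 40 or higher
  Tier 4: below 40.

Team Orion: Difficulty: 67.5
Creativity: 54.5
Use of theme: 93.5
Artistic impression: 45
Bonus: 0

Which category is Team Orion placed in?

Tier 2

Difficulty (67.5) ≤ Use of theme (93.5), so Use of theme stays at 93.5.
Weighted total:
  Difficulty 67.5 × 0.18 = 12.15
  Creativity 54.5 × 0.27 = 14.715
  Use of theme 93.5 × 0.27 = 25.245
  Artistic impression 45 × 0.28 = 12.6
Sum = 64.71
Bonus: 64.71 + 0 = 64.71
64.71 is ≥ 64.5 and < 89 → Tier 2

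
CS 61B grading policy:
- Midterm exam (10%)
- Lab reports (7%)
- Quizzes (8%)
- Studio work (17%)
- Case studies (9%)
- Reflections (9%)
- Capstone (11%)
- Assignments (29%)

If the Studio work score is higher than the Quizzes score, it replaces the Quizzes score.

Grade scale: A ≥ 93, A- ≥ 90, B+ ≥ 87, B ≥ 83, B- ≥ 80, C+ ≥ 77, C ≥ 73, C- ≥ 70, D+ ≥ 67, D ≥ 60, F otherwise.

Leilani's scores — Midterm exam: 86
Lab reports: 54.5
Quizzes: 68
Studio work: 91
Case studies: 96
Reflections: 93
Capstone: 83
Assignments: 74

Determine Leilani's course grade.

B-

Studio work (91) > Quizzes (68), so Quizzes counts as 91.
Weighted total:
  Midterm exam 86 × 0.1 = 8.6
  Lab reports 54.5 × 0.07 = 3.815
  Quizzes 91 × 0.08 = 7.28
  Studio work 91 × 0.17 = 15.47
  Case studies 96 × 0.09 = 8.64
  Reflections 93 × 0.09 = 8.37
  Capstone 83 × 0.11 = 9.13
  Assignments 74 × 0.29 = 21.46
Sum = 82.765
82.765 is ≥ 80 and < 83 → B-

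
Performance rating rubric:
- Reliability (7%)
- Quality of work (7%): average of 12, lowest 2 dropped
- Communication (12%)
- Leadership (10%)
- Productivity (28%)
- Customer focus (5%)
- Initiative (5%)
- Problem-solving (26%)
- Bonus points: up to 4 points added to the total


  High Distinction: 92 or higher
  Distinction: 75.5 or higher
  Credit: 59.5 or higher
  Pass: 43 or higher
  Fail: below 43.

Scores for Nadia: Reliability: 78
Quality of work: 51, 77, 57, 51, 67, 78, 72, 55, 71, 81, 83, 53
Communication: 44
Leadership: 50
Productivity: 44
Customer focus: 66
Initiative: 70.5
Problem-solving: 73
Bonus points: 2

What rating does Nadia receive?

Quality of work: drop 51, 51 → average of remaining 10 = 694/10 = 69.4
Weighted total:
  Reliability 78 × 0.07 = 5.46
  Quality of work 69.4 × 0.07 = 4.858
  Communication 44 × 0.12 = 5.28
  Leadership 50 × 0.1 = 5
  Productivity 44 × 0.28 = 12.32
  Customer focus 66 × 0.05 = 3.3
  Initiative 70.5 × 0.05 = 3.525
  Problem-solving 73 × 0.26 = 18.98
Sum = 58.723
Bonus points: 58.723 + 2 = 60.723
60.723 is ≥ 59.5 and < 75.5 → Credit

Credit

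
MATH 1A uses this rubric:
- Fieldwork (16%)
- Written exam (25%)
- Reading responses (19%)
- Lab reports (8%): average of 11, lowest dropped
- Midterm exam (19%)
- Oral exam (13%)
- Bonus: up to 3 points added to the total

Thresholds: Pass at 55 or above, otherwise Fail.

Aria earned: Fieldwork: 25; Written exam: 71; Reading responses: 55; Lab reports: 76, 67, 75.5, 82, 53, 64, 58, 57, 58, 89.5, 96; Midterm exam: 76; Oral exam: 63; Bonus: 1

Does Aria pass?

Pass

Lab reports: drop 53 → average of remaining 10 = 723/10 = 72.3
Weighted total:
  Fieldwork 25 × 0.16 = 4
  Written exam 71 × 0.25 = 17.75
  Reading responses 55 × 0.19 = 10.45
  Lab reports 72.3 × 0.08 = 5.784
  Midterm exam 76 × 0.19 = 14.44
  Oral exam 63 × 0.13 = 8.19
Sum = 60.614
Bonus: 60.614 + 1 = 61.614
61.614 ≥ 55 → Pass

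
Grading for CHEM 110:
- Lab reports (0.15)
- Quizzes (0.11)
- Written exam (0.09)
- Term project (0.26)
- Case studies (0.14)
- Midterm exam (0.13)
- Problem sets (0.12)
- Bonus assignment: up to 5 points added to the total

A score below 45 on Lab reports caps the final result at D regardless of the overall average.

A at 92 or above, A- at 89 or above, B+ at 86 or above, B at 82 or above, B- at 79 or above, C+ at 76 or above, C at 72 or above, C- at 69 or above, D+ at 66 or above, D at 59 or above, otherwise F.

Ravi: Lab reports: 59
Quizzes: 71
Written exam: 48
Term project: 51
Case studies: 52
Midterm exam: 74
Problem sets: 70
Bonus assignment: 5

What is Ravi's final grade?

D

Lab reports score 59 ≥ 45: minimum met.
Weighted total:
  Lab reports 59 × 0.15 = 8.85
  Quizzes 71 × 0.11 = 7.81
  Written exam 48 × 0.09 = 4.32
  Term project 51 × 0.26 = 13.26
  Case studies 52 × 0.14 = 7.28
  Midterm exam 74 × 0.13 = 9.62
  Problem sets 70 × 0.12 = 8.4
Sum = 59.54
Bonus assignment: 59.54 + 5 = 64.54
64.54 is ≥ 59 and < 66 → D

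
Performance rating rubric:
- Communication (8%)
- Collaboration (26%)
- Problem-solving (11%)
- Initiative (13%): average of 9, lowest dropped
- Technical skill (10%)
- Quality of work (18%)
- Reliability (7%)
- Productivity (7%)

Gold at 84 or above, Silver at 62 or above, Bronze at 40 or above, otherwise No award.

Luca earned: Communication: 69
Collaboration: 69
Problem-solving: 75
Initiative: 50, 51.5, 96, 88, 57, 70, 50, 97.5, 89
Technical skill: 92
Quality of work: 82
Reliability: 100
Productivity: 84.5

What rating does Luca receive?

Silver

Initiative: drop 50 → average of remaining 8 = 599/8 = 74.875
Weighted total:
  Communication 69 × 0.08 = 5.52
  Collaboration 69 × 0.26 = 17.94
  Problem-solving 75 × 0.11 = 8.25
  Initiative 74.875 × 0.13 = 9.73375
  Technical skill 92 × 0.1 = 9.2
  Quality of work 82 × 0.18 = 14.76
  Reliability 100 × 0.07 = 7
  Productivity 84.5 × 0.07 = 5.915
Sum = 78.31875
78.31875 is ≥ 62 and < 84 → Silver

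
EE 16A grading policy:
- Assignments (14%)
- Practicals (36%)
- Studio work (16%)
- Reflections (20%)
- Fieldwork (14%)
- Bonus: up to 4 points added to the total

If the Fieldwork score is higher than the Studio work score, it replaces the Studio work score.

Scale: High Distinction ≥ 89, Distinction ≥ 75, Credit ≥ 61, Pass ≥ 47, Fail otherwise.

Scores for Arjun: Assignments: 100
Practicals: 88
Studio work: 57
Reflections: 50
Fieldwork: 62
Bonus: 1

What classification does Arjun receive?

Distinction

Fieldwork (62) > Studio work (57), so Studio work counts as 62.
Weighted total:
  Assignments 100 × 0.14 = 14
  Practicals 88 × 0.36 = 31.68
  Studio work 62 × 0.16 = 9.92
  Reflections 50 × 0.2 = 10
  Fieldwork 62 × 0.14 = 8.68
Sum = 74.28
Bonus: 74.28 + 1 = 75.28
75.28 is ≥ 75 and < 89 → Distinction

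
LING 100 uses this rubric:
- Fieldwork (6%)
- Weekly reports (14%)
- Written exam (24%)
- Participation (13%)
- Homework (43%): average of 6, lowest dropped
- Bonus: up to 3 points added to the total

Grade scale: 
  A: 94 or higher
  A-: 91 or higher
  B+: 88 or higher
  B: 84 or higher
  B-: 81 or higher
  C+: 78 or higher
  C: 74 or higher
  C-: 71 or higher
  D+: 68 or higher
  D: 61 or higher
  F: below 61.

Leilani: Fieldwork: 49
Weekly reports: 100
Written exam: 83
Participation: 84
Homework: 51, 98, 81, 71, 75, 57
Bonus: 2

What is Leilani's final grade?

B-

Homework: drop 51 → average of remaining 5 = 382/5 = 76.4
Weighted total:
  Fieldwork 49 × 0.06 = 2.94
  Weekly reports 100 × 0.14 = 14
  Written exam 83 × 0.24 = 19.92
  Participation 84 × 0.13 = 10.92
  Homework 76.4 × 0.43 = 32.852
Sum = 80.632
Bonus: 80.632 + 2 = 82.632
82.632 is ≥ 81 and < 84 → B-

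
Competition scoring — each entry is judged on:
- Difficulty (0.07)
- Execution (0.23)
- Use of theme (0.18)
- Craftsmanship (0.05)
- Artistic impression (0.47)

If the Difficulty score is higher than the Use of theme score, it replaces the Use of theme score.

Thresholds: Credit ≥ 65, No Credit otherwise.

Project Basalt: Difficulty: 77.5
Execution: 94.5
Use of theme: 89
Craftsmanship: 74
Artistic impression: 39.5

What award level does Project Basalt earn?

Credit

Difficulty (77.5) ≤ Use of theme (89), so Use of theme stays at 89.
Weighted total:
  Difficulty 77.5 × 0.07 = 5.425
  Execution 94.5 × 0.23 = 21.735
  Use of theme 89 × 0.18 = 16.02
  Craftsmanship 74 × 0.05 = 3.7
  Artistic impression 39.5 × 0.47 = 18.565
Sum = 65.445
65.445 ≥ 65 → Credit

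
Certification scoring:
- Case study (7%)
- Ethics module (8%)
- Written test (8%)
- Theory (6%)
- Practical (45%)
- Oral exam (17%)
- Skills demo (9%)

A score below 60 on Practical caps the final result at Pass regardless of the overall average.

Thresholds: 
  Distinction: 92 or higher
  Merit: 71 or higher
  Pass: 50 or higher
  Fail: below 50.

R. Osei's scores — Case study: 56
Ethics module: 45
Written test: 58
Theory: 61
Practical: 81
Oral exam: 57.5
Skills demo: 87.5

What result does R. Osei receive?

Practical score 81 ≥ 60: minimum met.
Weighted total:
  Case study 56 × 0.07 = 3.92
  Ethics module 45 × 0.08 = 3.6
  Written test 58 × 0.08 = 4.64
  Theory 61 × 0.06 = 3.66
  Practical 81 × 0.45 = 36.45
  Oral exam 57.5 × 0.17 = 9.775
  Skills demo 87.5 × 0.09 = 7.875
Sum = 69.92
69.92 is ≥ 50 and < 71 → Pass

Pass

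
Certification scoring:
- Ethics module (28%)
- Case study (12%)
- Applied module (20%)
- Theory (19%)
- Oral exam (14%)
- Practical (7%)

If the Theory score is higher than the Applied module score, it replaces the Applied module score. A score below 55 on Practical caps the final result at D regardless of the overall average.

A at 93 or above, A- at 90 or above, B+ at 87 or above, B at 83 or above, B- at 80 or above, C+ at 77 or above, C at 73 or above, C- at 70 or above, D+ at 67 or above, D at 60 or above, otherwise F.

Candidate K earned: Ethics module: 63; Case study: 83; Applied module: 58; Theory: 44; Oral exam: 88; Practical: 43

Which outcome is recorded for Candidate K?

Theory (44) ≤ Applied module (58), so Applied module stays at 58.
Practical score 43 < 55: minimum not met.
Weighted total:
  Ethics module 63 × 0.28 = 17.64
  Case study 83 × 0.12 = 9.96
  Applied module 58 × 0.2 = 11.6
  Theory 44 × 0.19 = 8.36
  Oral exam 88 × 0.14 = 12.32
  Practical 43 × 0.07 = 3.01
Sum = 62.89
62.89 would be D; cap at D applies → D.

D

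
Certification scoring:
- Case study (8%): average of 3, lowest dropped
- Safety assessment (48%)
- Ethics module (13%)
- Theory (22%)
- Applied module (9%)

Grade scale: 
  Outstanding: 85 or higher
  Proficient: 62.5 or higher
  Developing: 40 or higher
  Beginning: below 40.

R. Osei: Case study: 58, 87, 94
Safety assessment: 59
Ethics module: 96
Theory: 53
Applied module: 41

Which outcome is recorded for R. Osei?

Proficient

Case study: drop 58 → average of remaining 2 = 181/2 = 90.5
Weighted total:
  Case study 90.5 × 0.08 = 7.24
  Safety assessment 59 × 0.48 = 28.32
  Ethics module 96 × 0.13 = 12.48
  Theory 53 × 0.22 = 11.66
  Applied module 41 × 0.09 = 3.69
Sum = 63.39
63.39 is ≥ 62.5 and < 85 → Proficient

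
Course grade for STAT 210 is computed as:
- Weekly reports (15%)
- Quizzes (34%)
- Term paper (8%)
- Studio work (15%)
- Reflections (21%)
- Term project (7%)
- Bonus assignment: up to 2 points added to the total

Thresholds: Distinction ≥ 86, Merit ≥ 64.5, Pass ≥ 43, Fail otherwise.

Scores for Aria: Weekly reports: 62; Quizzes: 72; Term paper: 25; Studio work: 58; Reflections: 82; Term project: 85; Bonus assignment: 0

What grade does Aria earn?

Weighted total:
  Weekly reports 62 × 0.15 = 9.3
  Quizzes 72 × 0.34 = 24.48
  Term paper 25 × 0.08 = 2
  Studio work 58 × 0.15 = 8.7
  Reflections 82 × 0.21 = 17.22
  Term project 85 × 0.07 = 5.95
Sum = 67.65
Bonus assignment: 67.65 + 0 = 67.65
67.65 is ≥ 64.5 and < 86 → Merit

Merit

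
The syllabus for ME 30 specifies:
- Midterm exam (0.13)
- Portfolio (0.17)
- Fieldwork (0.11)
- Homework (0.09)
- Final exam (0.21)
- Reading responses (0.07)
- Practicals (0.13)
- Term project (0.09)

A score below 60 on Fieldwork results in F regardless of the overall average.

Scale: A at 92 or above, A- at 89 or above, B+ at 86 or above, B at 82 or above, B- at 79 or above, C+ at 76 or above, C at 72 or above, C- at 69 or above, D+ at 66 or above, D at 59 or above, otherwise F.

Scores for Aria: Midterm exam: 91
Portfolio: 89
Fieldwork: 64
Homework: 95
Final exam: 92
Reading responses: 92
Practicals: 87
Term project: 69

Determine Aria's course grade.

B

Fieldwork score 64 ≥ 60: minimum met.
Weighted total:
  Midterm exam 91 × 0.13 = 11.83
  Portfolio 89 × 0.17 = 15.13
  Fieldwork 64 × 0.11 = 7.04
  Homework 95 × 0.09 = 8.55
  Final exam 92 × 0.21 = 19.32
  Reading responses 92 × 0.07 = 6.44
  Practicals 87 × 0.13 = 11.31
  Term project 69 × 0.09 = 6.21
Sum = 85.83
85.83 is ≥ 82 and < 86 → B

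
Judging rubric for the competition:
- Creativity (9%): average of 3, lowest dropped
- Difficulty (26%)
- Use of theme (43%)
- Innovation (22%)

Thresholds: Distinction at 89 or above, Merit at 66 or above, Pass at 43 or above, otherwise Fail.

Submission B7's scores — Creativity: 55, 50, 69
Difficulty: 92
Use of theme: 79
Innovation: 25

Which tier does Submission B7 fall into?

Creativity: drop 50 → average of remaining 2 = 124/2 = 62
Weighted total:
  Creativity 62 × 0.09 = 5.58
  Difficulty 92 × 0.26 = 23.92
  Use of theme 79 × 0.43 = 33.97
  Innovation 25 × 0.22 = 5.5
Sum = 68.97
68.97 is ≥ 66 and < 89 → Merit

Merit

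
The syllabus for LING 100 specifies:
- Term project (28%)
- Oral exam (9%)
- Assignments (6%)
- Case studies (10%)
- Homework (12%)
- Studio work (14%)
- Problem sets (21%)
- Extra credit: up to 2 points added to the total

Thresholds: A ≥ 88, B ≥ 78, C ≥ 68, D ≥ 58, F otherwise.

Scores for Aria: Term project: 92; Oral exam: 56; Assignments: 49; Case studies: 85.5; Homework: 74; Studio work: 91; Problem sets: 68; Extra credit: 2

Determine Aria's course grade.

Weighted total:
  Term project 92 × 0.28 = 25.76
  Oral exam 56 × 0.09 = 5.04
  Assignments 49 × 0.06 = 2.94
  Case studies 85.5 × 0.1 = 8.55
  Homework 74 × 0.12 = 8.88
  Studio work 91 × 0.14 = 12.74
  Problem sets 68 × 0.21 = 14.28
Sum = 78.19
Extra credit: 78.19 + 2 = 80.19
80.19 is ≥ 78 and < 88 → B

B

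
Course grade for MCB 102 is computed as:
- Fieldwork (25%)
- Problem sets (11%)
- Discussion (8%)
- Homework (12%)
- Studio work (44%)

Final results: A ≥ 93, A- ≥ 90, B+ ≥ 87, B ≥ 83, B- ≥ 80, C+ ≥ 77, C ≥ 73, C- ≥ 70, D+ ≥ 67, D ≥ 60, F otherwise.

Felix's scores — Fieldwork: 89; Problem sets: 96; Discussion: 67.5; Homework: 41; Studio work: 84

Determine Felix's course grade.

Weighted total:
  Fieldwork 89 × 0.25 = 22.25
  Problem sets 96 × 0.11 = 10.56
  Discussion 67.5 × 0.08 = 5.4
  Homework 41 × 0.12 = 4.92
  Studio work 84 × 0.44 = 36.96
Sum = 80.09
80.09 is ≥ 80 and < 83 → B-

B-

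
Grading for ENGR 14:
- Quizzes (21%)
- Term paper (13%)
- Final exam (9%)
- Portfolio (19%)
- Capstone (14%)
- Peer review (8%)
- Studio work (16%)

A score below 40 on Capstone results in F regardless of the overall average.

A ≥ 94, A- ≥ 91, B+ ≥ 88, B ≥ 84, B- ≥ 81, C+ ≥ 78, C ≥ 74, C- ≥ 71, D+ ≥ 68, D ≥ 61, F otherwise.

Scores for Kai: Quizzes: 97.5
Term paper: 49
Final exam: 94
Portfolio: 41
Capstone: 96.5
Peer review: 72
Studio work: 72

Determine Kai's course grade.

Capstone score 96.5 ≥ 40: minimum met.
Weighted total:
  Quizzes 97.5 × 0.21 = 20.475
  Term paper 49 × 0.13 = 6.37
  Final exam 94 × 0.09 = 8.46
  Portfolio 41 × 0.19 = 7.79
  Capstone 96.5 × 0.14 = 13.51
  Peer review 72 × 0.08 = 5.76
  Studio work 72 × 0.16 = 11.52
Sum = 73.885
73.885 is ≥ 71 and < 74 → C-

C-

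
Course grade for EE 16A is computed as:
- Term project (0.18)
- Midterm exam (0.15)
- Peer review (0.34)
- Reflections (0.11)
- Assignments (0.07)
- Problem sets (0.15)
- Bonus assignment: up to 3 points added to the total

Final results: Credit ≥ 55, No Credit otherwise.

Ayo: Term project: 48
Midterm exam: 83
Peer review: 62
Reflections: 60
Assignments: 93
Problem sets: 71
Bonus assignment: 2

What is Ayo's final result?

Credit

Weighted total:
  Term project 48 × 0.18 = 8.64
  Midterm exam 83 × 0.15 = 12.45
  Peer review 62 × 0.34 = 21.08
  Reflections 60 × 0.11 = 6.6
  Assignments 93 × 0.07 = 6.51
  Problem sets 71 × 0.15 = 10.65
Sum = 65.93
Bonus assignment: 65.93 + 2 = 67.93
67.93 ≥ 55 → Credit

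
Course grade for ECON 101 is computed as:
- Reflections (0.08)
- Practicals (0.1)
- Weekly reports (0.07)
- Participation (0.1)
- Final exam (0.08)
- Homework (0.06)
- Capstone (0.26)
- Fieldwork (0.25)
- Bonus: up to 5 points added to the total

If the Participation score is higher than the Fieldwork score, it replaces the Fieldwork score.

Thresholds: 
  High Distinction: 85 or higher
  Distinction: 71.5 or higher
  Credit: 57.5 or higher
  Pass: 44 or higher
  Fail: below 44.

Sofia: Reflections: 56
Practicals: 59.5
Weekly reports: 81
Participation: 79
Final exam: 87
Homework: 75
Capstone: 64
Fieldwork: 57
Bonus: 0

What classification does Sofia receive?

Distinction

Participation (79) > Fieldwork (57), so Fieldwork counts as 79.
Weighted total:
  Reflections 56 × 0.08 = 4.48
  Practicals 59.5 × 0.1 = 5.95
  Weekly reports 81 × 0.07 = 5.67
  Participation 79 × 0.1 = 7.9
  Final exam 87 × 0.08 = 6.96
  Homework 75 × 0.06 = 4.5
  Capstone 64 × 0.26 = 16.64
  Fieldwork 79 × 0.25 = 19.75
Sum = 71.85
Bonus: 71.85 + 0 = 71.85
71.85 is ≥ 71.5 and < 85 → Distinction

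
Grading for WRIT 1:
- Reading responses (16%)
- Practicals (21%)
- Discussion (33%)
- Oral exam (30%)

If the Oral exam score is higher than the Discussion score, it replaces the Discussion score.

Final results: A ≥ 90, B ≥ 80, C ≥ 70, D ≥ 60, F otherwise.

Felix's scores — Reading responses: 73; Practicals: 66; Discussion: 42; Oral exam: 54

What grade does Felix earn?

Oral exam (54) > Discussion (42), so Discussion counts as 54.
Weighted total:
  Reading responses 73 × 0.16 = 11.68
  Practicals 66 × 0.21 = 13.86
  Discussion 54 × 0.33 = 17.82
  Oral exam 54 × 0.3 = 16.2
Sum = 59.56
59.56 < 60 → F

F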